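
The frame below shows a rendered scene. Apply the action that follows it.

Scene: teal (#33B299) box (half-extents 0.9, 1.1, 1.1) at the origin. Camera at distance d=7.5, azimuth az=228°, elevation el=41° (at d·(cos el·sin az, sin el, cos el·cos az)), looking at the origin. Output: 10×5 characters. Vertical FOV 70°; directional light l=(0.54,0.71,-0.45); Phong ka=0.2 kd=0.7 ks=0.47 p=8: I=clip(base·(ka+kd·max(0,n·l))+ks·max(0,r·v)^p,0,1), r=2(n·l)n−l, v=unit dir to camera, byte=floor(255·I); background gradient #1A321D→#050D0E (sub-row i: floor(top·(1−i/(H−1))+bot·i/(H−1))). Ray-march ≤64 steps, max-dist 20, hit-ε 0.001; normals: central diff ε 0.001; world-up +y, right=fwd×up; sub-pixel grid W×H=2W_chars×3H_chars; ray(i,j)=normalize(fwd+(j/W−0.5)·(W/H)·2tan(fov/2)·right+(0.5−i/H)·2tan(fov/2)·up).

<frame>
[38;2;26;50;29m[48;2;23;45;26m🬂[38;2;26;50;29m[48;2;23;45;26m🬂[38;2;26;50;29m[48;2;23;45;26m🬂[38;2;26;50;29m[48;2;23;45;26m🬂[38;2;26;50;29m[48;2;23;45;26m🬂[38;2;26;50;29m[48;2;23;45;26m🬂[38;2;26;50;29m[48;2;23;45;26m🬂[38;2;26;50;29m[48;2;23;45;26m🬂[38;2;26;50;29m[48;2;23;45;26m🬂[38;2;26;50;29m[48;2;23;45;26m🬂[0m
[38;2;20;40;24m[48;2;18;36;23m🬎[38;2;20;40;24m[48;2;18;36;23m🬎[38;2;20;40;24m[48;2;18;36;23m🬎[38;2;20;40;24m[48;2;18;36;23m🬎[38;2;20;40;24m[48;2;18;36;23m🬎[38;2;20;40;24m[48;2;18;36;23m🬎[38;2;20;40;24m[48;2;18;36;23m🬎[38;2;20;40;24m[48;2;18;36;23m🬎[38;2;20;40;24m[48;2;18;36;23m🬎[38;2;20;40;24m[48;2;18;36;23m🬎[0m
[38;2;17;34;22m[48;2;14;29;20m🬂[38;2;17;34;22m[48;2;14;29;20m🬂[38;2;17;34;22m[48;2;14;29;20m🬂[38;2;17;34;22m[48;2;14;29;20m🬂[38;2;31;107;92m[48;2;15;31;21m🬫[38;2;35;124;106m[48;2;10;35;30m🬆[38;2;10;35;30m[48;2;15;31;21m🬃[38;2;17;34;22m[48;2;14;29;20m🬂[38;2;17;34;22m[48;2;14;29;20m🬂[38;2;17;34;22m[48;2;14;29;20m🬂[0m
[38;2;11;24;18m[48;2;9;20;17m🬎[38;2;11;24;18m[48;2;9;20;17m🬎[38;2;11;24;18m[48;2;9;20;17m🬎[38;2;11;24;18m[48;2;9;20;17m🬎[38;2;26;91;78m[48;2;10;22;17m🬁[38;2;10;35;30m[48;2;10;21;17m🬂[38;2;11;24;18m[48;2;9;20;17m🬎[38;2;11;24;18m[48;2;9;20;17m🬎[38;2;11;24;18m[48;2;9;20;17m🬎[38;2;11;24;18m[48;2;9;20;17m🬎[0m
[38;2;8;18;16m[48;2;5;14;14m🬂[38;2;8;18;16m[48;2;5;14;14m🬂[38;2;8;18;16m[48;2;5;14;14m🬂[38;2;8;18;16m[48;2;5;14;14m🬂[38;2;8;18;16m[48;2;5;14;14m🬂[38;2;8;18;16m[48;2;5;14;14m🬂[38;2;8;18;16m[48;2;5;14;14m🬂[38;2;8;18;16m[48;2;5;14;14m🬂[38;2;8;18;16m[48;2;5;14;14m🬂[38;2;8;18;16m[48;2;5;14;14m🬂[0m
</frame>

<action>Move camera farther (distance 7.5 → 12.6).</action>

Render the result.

<frame>
[38;2;26;50;29m[48;2;23;45;26m🬂[38;2;26;50;29m[48;2;23;45;26m🬂[38;2;26;50;29m[48;2;23;45;26m🬂[38;2;26;50;29m[48;2;23;45;26m🬂[38;2;26;50;29m[48;2;23;45;26m🬂[38;2;26;50;29m[48;2;23;45;26m🬂[38;2;26;50;29m[48;2;23;45;26m🬂[38;2;26;50;29m[48;2;23;45;26m🬂[38;2;26;50;29m[48;2;23;45;26m🬂[38;2;26;50;29m[48;2;23;45;26m🬂[0m
[38;2;20;40;24m[48;2;18;36;23m🬎[38;2;20;40;24m[48;2;18;36;23m🬎[38;2;20;40;24m[48;2;18;36;23m🬎[38;2;20;40;24m[48;2;18;36;23m🬎[38;2;20;40;24m[48;2;18;36;23m🬎[38;2;20;40;24m[48;2;18;36;23m🬎[38;2;20;40;24m[48;2;18;36;23m🬎[38;2;20;40;24m[48;2;18;36;23m🬎[38;2;20;40;24m[48;2;18;36;23m🬎[38;2;20;40;24m[48;2;18;36;23m🬎[0m
[38;2;17;34;22m[48;2;14;29;20m🬂[38;2;17;34;22m[48;2;14;29;20m🬂[38;2;17;34;22m[48;2;14;29;20m🬂[38;2;17;34;22m[48;2;14;29;20m🬂[38;2;31;108;93m[48;2;15;31;21m🬦[38;2;12;34;26m[48;2;36;124;107m🬸[38;2;17;34;22m[48;2;14;29;20m🬂[38;2;17;34;22m[48;2;14;29;20m🬂[38;2;17;34;22m[48;2;14;29;20m🬂[38;2;17;34;22m[48;2;14;29;20m🬂[0m
[38;2;11;24;18m[48;2;9;20;17m🬎[38;2;11;24;18m[48;2;9;20;17m🬎[38;2;11;24;18m[48;2;9;20;17m🬎[38;2;11;24;18m[48;2;9;20;17m🬎[38;2;11;24;18m[48;2;9;20;17m🬎[38;2;11;24;18m[48;2;9;20;17m🬎[38;2;11;24;18m[48;2;9;20;17m🬎[38;2;11;24;18m[48;2;9;20;17m🬎[38;2;11;24;18m[48;2;9;20;17m🬎[38;2;11;24;18m[48;2;9;20;17m🬎[0m
[38;2;8;18;16m[48;2;5;14;14m🬂[38;2;8;18;16m[48;2;5;14;14m🬂[38;2;8;18;16m[48;2;5;14;14m🬂[38;2;8;18;16m[48;2;5;14;14m🬂[38;2;8;18;16m[48;2;5;14;14m🬂[38;2;8;18;16m[48;2;5;14;14m🬂[38;2;8;18;16m[48;2;5;14;14m🬂[38;2;8;18;16m[48;2;5;14;14m🬂[38;2;8;18;16m[48;2;5;14;14m🬂[38;2;8;18;16m[48;2;5;14;14m🬂[0m
</frame>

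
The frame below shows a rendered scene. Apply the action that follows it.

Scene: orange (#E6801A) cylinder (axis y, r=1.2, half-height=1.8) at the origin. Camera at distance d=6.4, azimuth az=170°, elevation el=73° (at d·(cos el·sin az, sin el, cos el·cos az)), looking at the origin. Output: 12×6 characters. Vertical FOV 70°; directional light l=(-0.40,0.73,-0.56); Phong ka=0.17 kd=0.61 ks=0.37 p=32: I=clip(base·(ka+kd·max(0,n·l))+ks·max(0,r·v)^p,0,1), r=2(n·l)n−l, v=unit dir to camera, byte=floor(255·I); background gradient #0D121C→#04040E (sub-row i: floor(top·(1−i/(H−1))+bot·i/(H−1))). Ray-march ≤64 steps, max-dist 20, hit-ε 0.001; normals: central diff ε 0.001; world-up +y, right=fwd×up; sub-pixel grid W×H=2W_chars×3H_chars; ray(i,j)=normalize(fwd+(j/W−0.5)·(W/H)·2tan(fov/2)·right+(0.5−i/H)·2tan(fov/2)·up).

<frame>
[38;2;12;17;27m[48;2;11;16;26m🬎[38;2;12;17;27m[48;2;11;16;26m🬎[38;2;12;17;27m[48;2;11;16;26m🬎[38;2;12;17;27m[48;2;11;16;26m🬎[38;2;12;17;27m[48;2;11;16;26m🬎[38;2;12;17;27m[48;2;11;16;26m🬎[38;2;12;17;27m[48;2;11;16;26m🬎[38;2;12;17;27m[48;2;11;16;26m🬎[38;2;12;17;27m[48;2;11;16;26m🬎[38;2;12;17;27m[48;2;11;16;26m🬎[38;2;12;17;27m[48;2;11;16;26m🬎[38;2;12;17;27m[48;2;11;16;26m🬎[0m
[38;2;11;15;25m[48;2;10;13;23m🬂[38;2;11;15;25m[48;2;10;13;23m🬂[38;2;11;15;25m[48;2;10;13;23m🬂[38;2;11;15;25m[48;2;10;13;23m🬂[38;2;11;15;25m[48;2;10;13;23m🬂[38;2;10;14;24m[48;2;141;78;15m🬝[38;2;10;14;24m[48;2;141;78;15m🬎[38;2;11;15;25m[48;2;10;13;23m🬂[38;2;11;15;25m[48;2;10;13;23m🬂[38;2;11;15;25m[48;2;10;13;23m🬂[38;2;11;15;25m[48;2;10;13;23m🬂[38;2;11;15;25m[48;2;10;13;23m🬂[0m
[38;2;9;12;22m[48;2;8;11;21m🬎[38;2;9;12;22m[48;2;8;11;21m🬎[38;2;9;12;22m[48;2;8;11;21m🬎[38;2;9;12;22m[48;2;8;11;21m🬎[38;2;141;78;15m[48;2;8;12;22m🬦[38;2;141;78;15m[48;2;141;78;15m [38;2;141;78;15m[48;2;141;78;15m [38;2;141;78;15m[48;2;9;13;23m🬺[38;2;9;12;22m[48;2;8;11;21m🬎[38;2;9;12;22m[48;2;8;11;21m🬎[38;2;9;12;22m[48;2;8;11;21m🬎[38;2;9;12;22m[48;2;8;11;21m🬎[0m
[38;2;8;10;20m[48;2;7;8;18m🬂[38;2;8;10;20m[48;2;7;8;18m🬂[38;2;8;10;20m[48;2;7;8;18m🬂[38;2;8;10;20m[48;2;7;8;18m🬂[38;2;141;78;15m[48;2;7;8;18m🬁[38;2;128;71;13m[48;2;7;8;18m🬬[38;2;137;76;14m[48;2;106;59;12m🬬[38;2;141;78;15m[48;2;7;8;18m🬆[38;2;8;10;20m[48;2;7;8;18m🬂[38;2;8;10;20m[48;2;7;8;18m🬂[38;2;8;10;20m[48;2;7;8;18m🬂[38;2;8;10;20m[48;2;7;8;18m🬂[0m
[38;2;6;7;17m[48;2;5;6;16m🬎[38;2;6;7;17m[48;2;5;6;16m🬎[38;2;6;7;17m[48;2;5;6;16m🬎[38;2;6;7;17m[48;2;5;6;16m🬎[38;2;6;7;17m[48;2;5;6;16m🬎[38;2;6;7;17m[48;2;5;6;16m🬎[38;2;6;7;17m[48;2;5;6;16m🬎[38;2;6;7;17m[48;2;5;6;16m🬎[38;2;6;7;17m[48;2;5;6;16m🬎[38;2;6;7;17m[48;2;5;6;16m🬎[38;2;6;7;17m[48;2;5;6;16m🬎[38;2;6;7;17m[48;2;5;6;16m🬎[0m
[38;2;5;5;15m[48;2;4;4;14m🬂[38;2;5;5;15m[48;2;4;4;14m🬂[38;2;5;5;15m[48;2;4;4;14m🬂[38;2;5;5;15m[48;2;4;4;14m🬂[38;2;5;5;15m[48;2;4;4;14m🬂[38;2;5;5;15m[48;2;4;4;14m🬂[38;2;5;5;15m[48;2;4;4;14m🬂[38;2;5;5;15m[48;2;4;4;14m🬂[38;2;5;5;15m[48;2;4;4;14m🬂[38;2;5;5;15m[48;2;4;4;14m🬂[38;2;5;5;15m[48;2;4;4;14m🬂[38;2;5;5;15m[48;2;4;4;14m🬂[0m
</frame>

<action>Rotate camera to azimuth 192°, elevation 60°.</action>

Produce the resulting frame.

<frame>
[38;2;12;17;27m[48;2;11;16;26m🬎[38;2;12;17;27m[48;2;11;16;26m🬎[38;2;12;17;27m[48;2;11;16;26m🬎[38;2;12;17;27m[48;2;11;16;26m🬎[38;2;12;17;27m[48;2;11;16;26m🬎[38;2;12;17;27m[48;2;11;16;26m🬎[38;2;12;17;27m[48;2;11;16;26m🬎[38;2;12;17;27m[48;2;11;16;26m🬎[38;2;12;17;27m[48;2;11;16;26m🬎[38;2;12;17;27m[48;2;11;16;26m🬎[38;2;12;17;27m[48;2;11;16;26m🬎[38;2;12;17;27m[48;2;11;16;26m🬎[0m
[38;2;11;15;25m[48;2;10;13;23m🬂[38;2;11;15;25m[48;2;10;13;23m🬂[38;2;11;15;25m[48;2;10;13;23m🬂[38;2;11;15;25m[48;2;10;13;23m🬂[38;2;11;15;25m[48;2;10;13;23m🬂[38;2;10;14;24m[48;2;141;78;15m🬎[38;2;10;14;24m[48;2;141;78;15m🬎[38;2;141;78;15m[48;2;10;14;24m🬏[38;2;11;15;25m[48;2;10;13;23m🬂[38;2;11;15;25m[48;2;10;13;23m🬂[38;2;11;15;25m[48;2;10;13;23m🬂[38;2;11;15;25m[48;2;10;13;23m🬂[0m
[38;2;9;12;22m[48;2;8;11;21m🬎[38;2;9;12;22m[48;2;8;11;21m🬎[38;2;9;12;22m[48;2;8;11;21m🬎[38;2;9;12;22m[48;2;8;11;21m🬎[38;2;141;78;15m[48;2;8;12;22m🬇[38;2;141;78;15m[48;2;141;78;15m [38;2;141;78;15m[48;2;141;78;15m [38;2;141;78;15m[48;2;8;12;22m🬛[38;2;9;12;22m[48;2;8;11;21m🬎[38;2;9;12;22m[48;2;8;11;21m🬎[38;2;9;12;22m[48;2;8;11;21m🬎[38;2;9;12;22m[48;2;8;11;21m🬎[0m
[38;2;8;10;20m[48;2;7;8;18m🬂[38;2;8;10;20m[48;2;7;8;18m🬂[38;2;8;10;20m[48;2;7;8;18m🬂[38;2;8;10;20m[48;2;7;8;18m🬂[38;2;8;10;20m[48;2;7;8;18m🬂[38;2;112;62;12m[48;2;40;24;13m🬨[38;2;138;76;15m[48;2;127;71;14m🬨[38;2;131;72;14m[48;2;7;8;18m🬄[38;2;8;10;20m[48;2;7;8;18m🬂[38;2;8;10;20m[48;2;7;8;18m🬂[38;2;8;10;20m[48;2;7;8;18m🬂[38;2;8;10;20m[48;2;7;8;18m🬂[0m
[38;2;6;7;17m[48;2;5;6;16m🬎[38;2;6;7;17m[48;2;5;6;16m🬎[38;2;6;7;17m[48;2;5;6;16m🬎[38;2;6;7;17m[48;2;5;6;16m🬎[38;2;6;7;17m[48;2;5;6;16m🬎[38;2;99;55;11m[48;2;5;6;16m🬁[38;2;131;73;14m[48;2;5;6;16m🬂[38;2;6;7;17m[48;2;5;6;16m🬎[38;2;6;7;17m[48;2;5;6;16m🬎[38;2;6;7;17m[48;2;5;6;16m🬎[38;2;6;7;17m[48;2;5;6;16m🬎[38;2;6;7;17m[48;2;5;6;16m🬎[0m
[38;2;5;5;15m[48;2;4;4;14m🬂[38;2;5;5;15m[48;2;4;4;14m🬂[38;2;5;5;15m[48;2;4;4;14m🬂[38;2;5;5;15m[48;2;4;4;14m🬂[38;2;5;5;15m[48;2;4;4;14m🬂[38;2;5;5;15m[48;2;4;4;14m🬂[38;2;5;5;15m[48;2;4;4;14m🬂[38;2;5;5;15m[48;2;4;4;14m🬂[38;2;5;5;15m[48;2;4;4;14m🬂[38;2;5;5;15m[48;2;4;4;14m🬂[38;2;5;5;15m[48;2;4;4;14m🬂[38;2;5;5;15m[48;2;4;4;14m🬂[0m
</frame>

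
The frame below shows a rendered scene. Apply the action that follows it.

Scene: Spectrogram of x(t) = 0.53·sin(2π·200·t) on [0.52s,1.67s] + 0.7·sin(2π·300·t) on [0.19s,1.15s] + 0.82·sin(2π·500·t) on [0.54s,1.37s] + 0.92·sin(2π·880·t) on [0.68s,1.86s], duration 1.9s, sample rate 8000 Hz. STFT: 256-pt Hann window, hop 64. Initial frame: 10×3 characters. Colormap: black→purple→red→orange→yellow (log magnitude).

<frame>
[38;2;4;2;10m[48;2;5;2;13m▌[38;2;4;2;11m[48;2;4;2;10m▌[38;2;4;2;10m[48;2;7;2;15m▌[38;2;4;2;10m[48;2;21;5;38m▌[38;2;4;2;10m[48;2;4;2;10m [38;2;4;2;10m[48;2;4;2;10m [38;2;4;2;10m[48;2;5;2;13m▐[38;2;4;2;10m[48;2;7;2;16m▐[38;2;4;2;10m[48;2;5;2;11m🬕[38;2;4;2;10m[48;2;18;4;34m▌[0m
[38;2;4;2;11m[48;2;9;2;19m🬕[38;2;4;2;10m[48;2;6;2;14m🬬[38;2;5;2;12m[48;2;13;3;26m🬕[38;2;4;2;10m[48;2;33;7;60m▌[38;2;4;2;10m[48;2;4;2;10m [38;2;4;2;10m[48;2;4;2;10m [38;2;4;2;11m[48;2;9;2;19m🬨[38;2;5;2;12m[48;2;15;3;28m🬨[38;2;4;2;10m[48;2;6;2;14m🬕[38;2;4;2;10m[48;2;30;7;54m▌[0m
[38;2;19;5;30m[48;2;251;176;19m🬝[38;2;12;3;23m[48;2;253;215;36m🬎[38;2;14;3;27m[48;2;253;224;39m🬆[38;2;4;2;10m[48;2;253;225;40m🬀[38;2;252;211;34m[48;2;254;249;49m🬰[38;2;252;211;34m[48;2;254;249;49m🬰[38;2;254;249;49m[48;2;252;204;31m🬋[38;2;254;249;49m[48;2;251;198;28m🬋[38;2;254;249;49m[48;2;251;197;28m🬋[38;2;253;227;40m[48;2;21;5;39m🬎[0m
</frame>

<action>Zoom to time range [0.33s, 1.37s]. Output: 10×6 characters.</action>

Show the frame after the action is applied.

<frame>
[38;2;4;2;10m[48;2;4;2;10m [38;2;4;2;10m[48;2;7;2;15m▌[38;2;6;2;14m[48;2;4;2;10m▌[38;2;4;2;10m[48;2;19;5;35m▐[38;2;4;2;10m[48;2;4;2;10m [38;2;4;2;10m[48;2;4;2;10m [38;2;4;2;10m[48;2;4;2;10m [38;2;4;2;10m[48;2;4;2;10m [38;2;5;2;12m[48;2;4;2;10m▌[38;2;4;2;10m[48;2;4;2;10m [0m
[38;2;4;2;10m[48;2;4;2;10m [38;2;4;2;10m[48;2;8;2;16m▌[38;2;4;2;10m[48;2;6;2;14m▐[38;2;4;2;10m[48;2;21;5;38m▐[38;2;4;2;10m[48;2;4;2;10m [38;2;4;2;10m[48;2;4;2;10m [38;2;4;2;10m[48;2;4;2;10m [38;2;4;2;10m[48;2;4;2;10m [38;2;4;2;10m[48;2;5;2;13m▐[38;2;4;2;10m[48;2;4;2;10m [0m
[38;2;4;2;10m[48;2;4;2;10m [38;2;4;2;10m[48;2;9;3;19m▌[38;2;4;2;10m[48;2;8;2;17m▐[38;2;4;2;10m[48;2;25;6;45m▐[38;2;4;2;10m[48;2;4;2;10m [38;2;4;2;10m[48;2;4;2;10m [38;2;4;2;10m[48;2;4;2;10m [38;2;4;2;10m[48;2;4;2;10m [38;2;4;2;10m[48;2;6;2;14m▐[38;2;4;2;10m[48;2;4;2;10m [0m
[38;2;4;2;10m[48;2;4;2;10m [38;2;4;2;10m[48;2;14;3;28m▌[38;2;4;2;10m[48;2;12;3;23m▐[38;2;4;2;10m[48;2;36;8;64m▐[38;2;4;2;10m[48;2;4;2;10m [38;2;4;2;10m[48;2;4;2;10m [38;2;4;2;10m[48;2;4;2;10m [38;2;4;2;10m[48;2;5;2;11m🬝[38;2;4;2;10m[48;2;8;2;18m▐[38;2;4;2;10m[48;2;4;2;10m [0m
[38;2;4;2;10m[48;2;4;2;10m [38;2;8;3;18m[48;2;55;13;74m🬕[38;2;11;3;22m[48;2;50;11;88m🬬[38;2;44;11;49m[48;2;253;227;40m🬂[38;2;5;2;11m[48;2;253;227;40m🬂[38;2;5;2;11m[48;2;253;227;40m🬂[38;2;5;2;11m[48;2;253;227;40m🬂[38;2;5;2;11m[48;2;253;227;40m🬂[38;2;9;2;18m[48;2;253;228;40m🬂[38;2;5;2;11m[48;2;253;227;40m🬂[0m
[38;2;21;5;38m[48;2;253;215;36m🬰[38;2;21;5;38m[48;2;251;192;27m🬐[38;2;253;228;41m[48;2;251;190;25m🬎[38;2;253;228;41m[48;2;251;190;25m🬎[38;2;253;228;41m[48;2;251;190;25m🬎[38;2;253;228;41m[48;2;251;190;25m🬎[38;2;253;228;41m[48;2;251;190;25m🬎[38;2;253;228;41m[48;2;251;190;25m🬎[38;2;252;210;33m[48;2;143;36;83m🬴[38;2;252;214;35m[48;2;143;36;83m🬰[0m
</frame>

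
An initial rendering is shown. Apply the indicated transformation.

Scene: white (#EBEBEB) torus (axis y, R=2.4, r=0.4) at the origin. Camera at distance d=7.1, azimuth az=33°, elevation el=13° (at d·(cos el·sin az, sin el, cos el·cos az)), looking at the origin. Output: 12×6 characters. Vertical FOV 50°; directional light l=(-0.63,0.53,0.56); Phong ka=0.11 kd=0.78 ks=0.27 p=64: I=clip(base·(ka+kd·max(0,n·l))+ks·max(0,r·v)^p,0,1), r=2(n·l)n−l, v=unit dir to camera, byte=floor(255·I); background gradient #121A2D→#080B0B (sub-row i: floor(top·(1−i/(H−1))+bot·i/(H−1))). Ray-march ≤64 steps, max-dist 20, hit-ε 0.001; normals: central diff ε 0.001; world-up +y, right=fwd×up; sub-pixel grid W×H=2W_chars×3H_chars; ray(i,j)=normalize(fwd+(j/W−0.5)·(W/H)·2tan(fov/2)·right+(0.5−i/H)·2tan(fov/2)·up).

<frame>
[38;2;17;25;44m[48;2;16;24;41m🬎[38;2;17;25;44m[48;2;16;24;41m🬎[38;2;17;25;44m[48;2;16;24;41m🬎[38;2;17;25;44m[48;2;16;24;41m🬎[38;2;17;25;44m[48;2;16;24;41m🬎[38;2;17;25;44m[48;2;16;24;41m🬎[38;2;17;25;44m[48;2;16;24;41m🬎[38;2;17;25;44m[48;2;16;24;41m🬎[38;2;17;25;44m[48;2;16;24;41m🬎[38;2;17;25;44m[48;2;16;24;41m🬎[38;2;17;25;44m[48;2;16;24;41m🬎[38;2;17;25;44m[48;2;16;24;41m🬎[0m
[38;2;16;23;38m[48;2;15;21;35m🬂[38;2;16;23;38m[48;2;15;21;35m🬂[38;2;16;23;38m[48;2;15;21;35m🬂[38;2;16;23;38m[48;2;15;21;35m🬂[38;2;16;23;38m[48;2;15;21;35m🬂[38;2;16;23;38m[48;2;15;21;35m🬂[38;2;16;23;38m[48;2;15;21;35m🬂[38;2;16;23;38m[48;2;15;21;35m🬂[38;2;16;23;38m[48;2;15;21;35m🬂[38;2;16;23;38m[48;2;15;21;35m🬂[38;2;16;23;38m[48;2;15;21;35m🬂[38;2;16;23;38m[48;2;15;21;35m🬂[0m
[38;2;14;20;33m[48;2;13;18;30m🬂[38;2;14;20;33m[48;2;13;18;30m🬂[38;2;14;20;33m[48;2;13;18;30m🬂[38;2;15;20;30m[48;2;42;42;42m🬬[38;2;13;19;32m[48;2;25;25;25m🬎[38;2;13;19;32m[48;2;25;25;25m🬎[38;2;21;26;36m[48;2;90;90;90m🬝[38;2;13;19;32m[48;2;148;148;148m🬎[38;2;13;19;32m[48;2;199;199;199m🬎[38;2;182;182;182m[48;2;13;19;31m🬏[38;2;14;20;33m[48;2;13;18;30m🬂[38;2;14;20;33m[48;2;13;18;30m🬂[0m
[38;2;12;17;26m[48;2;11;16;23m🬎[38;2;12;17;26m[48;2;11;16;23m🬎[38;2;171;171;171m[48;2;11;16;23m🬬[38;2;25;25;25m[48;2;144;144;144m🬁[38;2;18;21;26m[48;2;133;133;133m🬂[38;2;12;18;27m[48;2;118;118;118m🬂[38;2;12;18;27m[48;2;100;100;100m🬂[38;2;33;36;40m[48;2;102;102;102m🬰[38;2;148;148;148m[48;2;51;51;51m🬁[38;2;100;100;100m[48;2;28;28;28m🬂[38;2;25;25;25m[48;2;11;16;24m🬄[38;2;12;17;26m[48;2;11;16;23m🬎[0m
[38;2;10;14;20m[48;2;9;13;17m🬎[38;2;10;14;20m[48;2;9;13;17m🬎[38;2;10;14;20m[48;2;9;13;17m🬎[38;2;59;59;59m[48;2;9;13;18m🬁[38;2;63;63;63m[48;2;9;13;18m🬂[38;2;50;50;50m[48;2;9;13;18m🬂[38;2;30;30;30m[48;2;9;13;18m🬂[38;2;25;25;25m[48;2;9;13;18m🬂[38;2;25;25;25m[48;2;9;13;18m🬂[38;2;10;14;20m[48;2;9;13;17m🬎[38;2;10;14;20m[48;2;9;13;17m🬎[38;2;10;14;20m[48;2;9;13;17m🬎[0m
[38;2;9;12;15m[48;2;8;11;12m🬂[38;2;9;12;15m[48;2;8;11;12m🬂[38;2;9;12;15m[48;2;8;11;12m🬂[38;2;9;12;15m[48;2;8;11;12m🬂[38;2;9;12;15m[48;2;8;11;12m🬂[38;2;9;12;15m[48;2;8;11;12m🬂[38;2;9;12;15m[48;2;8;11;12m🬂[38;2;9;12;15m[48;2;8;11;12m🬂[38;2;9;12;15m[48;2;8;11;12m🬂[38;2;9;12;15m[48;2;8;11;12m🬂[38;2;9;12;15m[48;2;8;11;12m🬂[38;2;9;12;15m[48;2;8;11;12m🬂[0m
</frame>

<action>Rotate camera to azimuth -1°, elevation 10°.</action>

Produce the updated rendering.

<frame>
[38;2;17;25;44m[48;2;16;24;41m🬎[38;2;17;25;44m[48;2;16;24;41m🬎[38;2;17;25;44m[48;2;16;24;41m🬎[38;2;17;25;44m[48;2;16;24;41m🬎[38;2;17;25;44m[48;2;16;24;41m🬎[38;2;17;25;44m[48;2;16;24;41m🬎[38;2;17;25;44m[48;2;16;24;41m🬎[38;2;17;25;44m[48;2;16;24;41m🬎[38;2;17;25;44m[48;2;16;24;41m🬎[38;2;17;25;44m[48;2;16;24;41m🬎[38;2;17;25;44m[48;2;16;24;41m🬎[38;2;17;25;44m[48;2;16;24;41m🬎[0m
[38;2;16;23;38m[48;2;15;21;35m🬂[38;2;16;23;38m[48;2;15;21;35m🬂[38;2;16;23;38m[48;2;15;21;35m🬂[38;2;16;23;38m[48;2;15;21;35m🬂[38;2;16;23;38m[48;2;15;21;35m🬂[38;2;16;23;38m[48;2;15;21;35m🬂[38;2;16;23;38m[48;2;15;21;35m🬂[38;2;16;23;38m[48;2;15;21;35m🬂[38;2;16;23;38m[48;2;15;21;35m🬂[38;2;16;23;38m[48;2;15;21;35m🬂[38;2;16;23;38m[48;2;15;21;35m🬂[38;2;16;23;38m[48;2;15;21;35m🬂[0m
[38;2;14;20;33m[48;2;13;18;30m🬂[38;2;14;20;33m[48;2;13;18;30m🬂[38;2;14;20;33m[48;2;13;18;30m🬂[38;2;13;19;32m[48;2;53;53;53m🬎[38;2;13;19;32m[48;2;62;62;62m🬎[38;2;13;19;32m[48;2;114;114;114m🬎[38;2;13;19;32m[48;2;166;166;166m🬎[38;2;13;19;32m[48;2;223;223;223m🬎[38;2;13;19;32m[48;2;200;200;200m🬎[38;2;165;165;165m[48;2;13;19;31m🬏[38;2;14;20;33m[48;2;13;18;30m🬂[38;2;14;20;33m[48;2;13;18;30m🬂[0m
[38;2;12;17;26m[48;2;11;16;23m🬎[38;2;12;17;26m[48;2;11;16;23m🬎[38;2;179;179;179m[48;2;11;16;23m🬬[38;2;192;192;192m[48;2;156;156;156m🬌[38;2;140;140;140m[48;2;182;182;182m🬡[38;2;18;21;26m[48;2;164;164;164m🬂[38;2;12;18;27m[48;2;149;149;149m🬂[38;2;25;25;25m[48;2;126;126;126m🬀[38;2;124;124;124m[48;2;73;73;73m🬎[38;2;102;102;102m[48;2;37;37;37m🬆[38;2;41;41;41m[48;2;14;18;24m🬀[38;2;12;17;26m[48;2;11;16;23m🬎[0m
[38;2;10;14;20m[48;2;9;13;17m🬎[38;2;10;14;20m[48;2;9;13;17m🬎[38;2;10;14;20m[48;2;9;13;17m🬎[38;2;10;14;20m[48;2;9;13;17m🬎[38;2;48;48;48m[48;2;9;13;18m🬂[38;2;66;66;66m[48;2;9;13;18m🬂[38;2;55;55;55m[48;2;9;13;18m🬂[38;2;30;30;30m[48;2;9;13;18m🬂[38;2;25;25;25m[48;2;9;13;18m🬀[38;2;10;14;20m[48;2;9;13;17m🬎[38;2;10;14;20m[48;2;9;13;17m🬎[38;2;10;14;20m[48;2;9;13;17m🬎[0m
[38;2;9;12;15m[48;2;8;11;12m🬂[38;2;9;12;15m[48;2;8;11;12m🬂[38;2;9;12;15m[48;2;8;11;12m🬂[38;2;9;12;15m[48;2;8;11;12m🬂[38;2;9;12;15m[48;2;8;11;12m🬂[38;2;9;12;15m[48;2;8;11;12m🬂[38;2;9;12;15m[48;2;8;11;12m🬂[38;2;9;12;15m[48;2;8;11;12m🬂[38;2;9;12;15m[48;2;8;11;12m🬂[38;2;9;12;15m[48;2;8;11;12m🬂[38;2;9;12;15m[48;2;8;11;12m🬂[38;2;9;12;15m[48;2;8;11;12m🬂[0m
</frame>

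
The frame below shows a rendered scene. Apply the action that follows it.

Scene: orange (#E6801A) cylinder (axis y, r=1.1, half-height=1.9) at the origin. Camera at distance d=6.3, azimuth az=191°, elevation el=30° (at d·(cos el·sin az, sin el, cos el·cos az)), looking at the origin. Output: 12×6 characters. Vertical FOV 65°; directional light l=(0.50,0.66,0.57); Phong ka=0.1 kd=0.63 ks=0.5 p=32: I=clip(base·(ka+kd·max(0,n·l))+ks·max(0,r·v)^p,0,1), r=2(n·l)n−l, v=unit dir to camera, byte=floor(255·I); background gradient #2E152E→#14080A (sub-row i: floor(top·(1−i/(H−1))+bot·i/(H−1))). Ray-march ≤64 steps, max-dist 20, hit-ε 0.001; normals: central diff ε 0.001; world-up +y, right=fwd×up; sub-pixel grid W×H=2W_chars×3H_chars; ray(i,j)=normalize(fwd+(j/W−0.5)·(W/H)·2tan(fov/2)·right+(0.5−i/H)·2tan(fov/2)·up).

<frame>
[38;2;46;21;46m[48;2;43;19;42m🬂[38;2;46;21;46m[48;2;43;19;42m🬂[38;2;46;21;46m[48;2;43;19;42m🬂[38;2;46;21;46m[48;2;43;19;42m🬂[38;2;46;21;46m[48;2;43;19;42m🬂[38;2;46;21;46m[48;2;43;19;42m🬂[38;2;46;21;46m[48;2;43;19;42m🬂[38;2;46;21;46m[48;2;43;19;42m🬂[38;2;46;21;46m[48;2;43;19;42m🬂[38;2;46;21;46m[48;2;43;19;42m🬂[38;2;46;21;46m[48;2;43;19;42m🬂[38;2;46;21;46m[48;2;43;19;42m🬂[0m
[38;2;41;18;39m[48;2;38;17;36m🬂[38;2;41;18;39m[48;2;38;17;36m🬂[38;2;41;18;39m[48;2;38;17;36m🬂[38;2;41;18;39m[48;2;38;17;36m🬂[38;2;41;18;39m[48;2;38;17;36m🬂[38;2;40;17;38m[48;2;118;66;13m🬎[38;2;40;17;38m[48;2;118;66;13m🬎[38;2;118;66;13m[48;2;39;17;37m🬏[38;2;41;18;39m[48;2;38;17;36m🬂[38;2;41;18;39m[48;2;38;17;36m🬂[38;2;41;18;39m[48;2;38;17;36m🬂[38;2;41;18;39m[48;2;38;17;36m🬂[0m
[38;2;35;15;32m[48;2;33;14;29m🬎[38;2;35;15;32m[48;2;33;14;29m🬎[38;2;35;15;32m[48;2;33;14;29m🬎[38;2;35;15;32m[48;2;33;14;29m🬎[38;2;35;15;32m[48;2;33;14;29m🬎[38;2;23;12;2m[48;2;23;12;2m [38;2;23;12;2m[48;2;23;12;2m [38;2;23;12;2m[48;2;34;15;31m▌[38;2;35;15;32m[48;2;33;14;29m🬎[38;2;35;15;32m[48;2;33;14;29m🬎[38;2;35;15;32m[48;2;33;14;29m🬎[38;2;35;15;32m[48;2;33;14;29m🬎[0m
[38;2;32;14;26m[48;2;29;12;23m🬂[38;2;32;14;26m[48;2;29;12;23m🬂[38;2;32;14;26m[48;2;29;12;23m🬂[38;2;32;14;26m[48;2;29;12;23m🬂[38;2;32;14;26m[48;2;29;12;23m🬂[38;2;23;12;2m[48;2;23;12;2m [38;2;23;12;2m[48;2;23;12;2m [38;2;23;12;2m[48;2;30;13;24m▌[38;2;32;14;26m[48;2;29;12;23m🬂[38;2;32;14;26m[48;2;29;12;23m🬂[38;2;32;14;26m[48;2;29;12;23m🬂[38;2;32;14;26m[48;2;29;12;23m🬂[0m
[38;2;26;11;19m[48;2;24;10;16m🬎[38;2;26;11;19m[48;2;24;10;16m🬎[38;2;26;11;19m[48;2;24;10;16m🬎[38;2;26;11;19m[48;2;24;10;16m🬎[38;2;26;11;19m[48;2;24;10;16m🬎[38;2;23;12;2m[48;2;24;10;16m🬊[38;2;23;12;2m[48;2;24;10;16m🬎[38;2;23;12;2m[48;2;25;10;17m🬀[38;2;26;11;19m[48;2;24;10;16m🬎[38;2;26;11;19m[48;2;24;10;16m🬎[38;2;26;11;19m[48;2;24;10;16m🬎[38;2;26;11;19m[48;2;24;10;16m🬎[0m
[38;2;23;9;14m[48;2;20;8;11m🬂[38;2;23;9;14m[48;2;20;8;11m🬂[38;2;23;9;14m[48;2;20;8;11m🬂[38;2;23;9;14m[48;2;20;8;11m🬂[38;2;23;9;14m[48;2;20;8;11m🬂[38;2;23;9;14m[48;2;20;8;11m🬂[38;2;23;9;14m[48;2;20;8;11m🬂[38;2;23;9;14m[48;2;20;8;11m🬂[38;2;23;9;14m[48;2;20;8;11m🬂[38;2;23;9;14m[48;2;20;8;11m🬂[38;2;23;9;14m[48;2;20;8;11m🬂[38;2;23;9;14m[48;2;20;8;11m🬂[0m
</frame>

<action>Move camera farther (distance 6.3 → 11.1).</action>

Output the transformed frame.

<frame>
[38;2;46;21;46m[48;2;43;19;42m🬂[38;2;46;21;46m[48;2;43;19;42m🬂[38;2;46;21;46m[48;2;43;19;42m🬂[38;2;46;21;46m[48;2;43;19;42m🬂[38;2;46;21;46m[48;2;43;19;42m🬂[38;2;46;21;46m[48;2;43;19;42m🬂[38;2;46;21;46m[48;2;43;19;42m🬂[38;2;46;21;46m[48;2;43;19;42m🬂[38;2;46;21;46m[48;2;43;19;42m🬂[38;2;46;21;46m[48;2;43;19;42m🬂[38;2;46;21;46m[48;2;43;19;42m🬂[38;2;46;21;46m[48;2;43;19;42m🬂[0m
[38;2;41;18;39m[48;2;38;17;36m🬂[38;2;41;18;39m[48;2;38;17;36m🬂[38;2;41;18;39m[48;2;38;17;36m🬂[38;2;41;18;39m[48;2;38;17;36m🬂[38;2;41;18;39m[48;2;38;17;36m🬂[38;2;41;18;39m[48;2;38;17;36m🬂[38;2;41;18;39m[48;2;38;17;36m🬂[38;2;41;18;39m[48;2;38;17;36m🬂[38;2;41;18;39m[48;2;38;17;36m🬂[38;2;41;18;39m[48;2;38;17;36m🬂[38;2;41;18;39m[48;2;38;17;36m🬂[38;2;41;18;39m[48;2;38;17;36m🬂[0m
[38;2;35;15;32m[48;2;33;14;29m🬎[38;2;35;15;32m[48;2;33;14;29m🬎[38;2;35;15;32m[48;2;33;14;29m🬎[38;2;35;15;32m[48;2;33;14;29m🬎[38;2;35;15;32m[48;2;33;14;29m🬎[38;2;120;68;15m[48;2;32;14;25m🬇[38;2;118;66;13m[48;2;29;14;17m🬋[38;2;35;15;32m[48;2;33;14;29m🬎[38;2;35;15;32m[48;2;33;14;29m🬎[38;2;35;15;32m[48;2;33;14;29m🬎[38;2;35;15;32m[48;2;33;14;29m🬎[38;2;35;15;32m[48;2;33;14;29m🬎[0m
[38;2;32;14;26m[48;2;29;12;23m🬂[38;2;32;14;26m[48;2;29;12;23m🬂[38;2;32;14;26m[48;2;29;12;23m🬂[38;2;32;14;26m[48;2;29;12;23m🬂[38;2;32;14;26m[48;2;29;12;23m🬂[38;2;30;13;24m[48;2;23;12;2m▌[38;2;23;12;2m[48;2;23;12;2m [38;2;32;14;26m[48;2;29;12;23m🬂[38;2;32;14;26m[48;2;29;12;23m🬂[38;2;32;14;26m[48;2;29;12;23m🬂[38;2;32;14;26m[48;2;29;12;23m🬂[38;2;32;14;26m[48;2;29;12;23m🬂[0m
[38;2;26;11;19m[48;2;24;10;16m🬎[38;2;26;11;19m[48;2;24;10;16m🬎[38;2;26;11;19m[48;2;24;10;16m🬎[38;2;26;11;19m[48;2;24;10;16m🬎[38;2;26;11;19m[48;2;24;10;16m🬎[38;2;26;11;19m[48;2;24;10;16m🬎[38;2;26;11;19m[48;2;24;10;16m🬎[38;2;26;11;19m[48;2;24;10;16m🬎[38;2;26;11;19m[48;2;24;10;16m🬎[38;2;26;11;19m[48;2;24;10;16m🬎[38;2;26;11;19m[48;2;24;10;16m🬎[38;2;26;11;19m[48;2;24;10;16m🬎[0m
[38;2;23;9;14m[48;2;20;8;11m🬂[38;2;23;9;14m[48;2;20;8;11m🬂[38;2;23;9;14m[48;2;20;8;11m🬂[38;2;23;9;14m[48;2;20;8;11m🬂[38;2;23;9;14m[48;2;20;8;11m🬂[38;2;23;9;14m[48;2;20;8;11m🬂[38;2;23;9;14m[48;2;20;8;11m🬂[38;2;23;9;14m[48;2;20;8;11m🬂[38;2;23;9;14m[48;2;20;8;11m🬂[38;2;23;9;14m[48;2;20;8;11m🬂[38;2;23;9;14m[48;2;20;8;11m🬂[38;2;23;9;14m[48;2;20;8;11m🬂[0m
</frame>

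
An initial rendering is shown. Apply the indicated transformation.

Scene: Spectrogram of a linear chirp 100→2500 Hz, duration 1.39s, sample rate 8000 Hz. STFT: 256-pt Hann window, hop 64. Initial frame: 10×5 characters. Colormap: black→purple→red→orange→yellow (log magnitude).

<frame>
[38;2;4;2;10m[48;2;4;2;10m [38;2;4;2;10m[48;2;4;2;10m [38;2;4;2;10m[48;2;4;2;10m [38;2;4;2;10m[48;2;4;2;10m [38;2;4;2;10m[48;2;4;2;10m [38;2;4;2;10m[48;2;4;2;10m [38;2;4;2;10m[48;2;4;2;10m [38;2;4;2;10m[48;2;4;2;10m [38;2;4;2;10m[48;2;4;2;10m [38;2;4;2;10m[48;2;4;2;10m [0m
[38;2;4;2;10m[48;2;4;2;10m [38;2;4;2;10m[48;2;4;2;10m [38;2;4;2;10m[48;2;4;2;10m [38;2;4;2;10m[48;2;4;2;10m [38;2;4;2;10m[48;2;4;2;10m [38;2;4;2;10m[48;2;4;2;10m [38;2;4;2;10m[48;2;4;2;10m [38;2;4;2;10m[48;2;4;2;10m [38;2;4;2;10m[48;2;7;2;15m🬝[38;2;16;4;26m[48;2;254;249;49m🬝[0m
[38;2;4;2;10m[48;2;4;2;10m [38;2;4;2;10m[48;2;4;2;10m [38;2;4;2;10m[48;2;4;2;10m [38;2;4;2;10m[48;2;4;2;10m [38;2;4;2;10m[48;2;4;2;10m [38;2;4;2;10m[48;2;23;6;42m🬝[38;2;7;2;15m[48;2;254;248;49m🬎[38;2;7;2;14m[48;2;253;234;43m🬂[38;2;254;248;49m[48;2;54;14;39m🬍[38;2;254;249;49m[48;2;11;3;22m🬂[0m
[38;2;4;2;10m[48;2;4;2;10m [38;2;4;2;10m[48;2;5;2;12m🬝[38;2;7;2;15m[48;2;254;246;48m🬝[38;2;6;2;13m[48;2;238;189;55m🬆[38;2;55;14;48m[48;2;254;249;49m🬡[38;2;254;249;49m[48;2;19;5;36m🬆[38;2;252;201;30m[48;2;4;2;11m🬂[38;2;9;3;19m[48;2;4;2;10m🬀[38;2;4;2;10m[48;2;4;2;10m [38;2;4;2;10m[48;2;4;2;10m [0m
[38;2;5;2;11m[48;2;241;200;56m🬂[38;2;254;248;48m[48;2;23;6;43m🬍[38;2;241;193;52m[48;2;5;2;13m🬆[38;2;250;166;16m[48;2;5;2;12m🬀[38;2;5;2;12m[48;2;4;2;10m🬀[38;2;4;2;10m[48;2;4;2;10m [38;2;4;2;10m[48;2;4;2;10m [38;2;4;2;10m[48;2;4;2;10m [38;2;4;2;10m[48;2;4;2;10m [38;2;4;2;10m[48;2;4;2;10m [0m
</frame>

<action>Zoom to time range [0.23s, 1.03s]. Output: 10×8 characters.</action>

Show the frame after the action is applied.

<frame>
[38;2;4;2;10m[48;2;4;2;10m [38;2;4;2;10m[48;2;4;2;10m [38;2;4;2;10m[48;2;4;2;10m [38;2;4;2;10m[48;2;4;2;10m [38;2;4;2;10m[48;2;4;2;10m [38;2;4;2;10m[48;2;4;2;10m [38;2;4;2;10m[48;2;4;2;10m [38;2;4;2;10m[48;2;4;2;10m [38;2;4;2;10m[48;2;4;2;10m [38;2;4;2;10m[48;2;4;2;10m [0m
[38;2;4;2;10m[48;2;4;2;10m [38;2;4;2;10m[48;2;4;2;10m [38;2;4;2;10m[48;2;4;2;10m [38;2;4;2;10m[48;2;4;2;10m [38;2;4;2;10m[48;2;4;2;10m [38;2;4;2;10m[48;2;4;2;10m [38;2;4;2;10m[48;2;4;2;10m [38;2;4;2;10m[48;2;4;2;10m [38;2;4;2;10m[48;2;4;2;10m [38;2;4;2;10m[48;2;4;2;10m [0m
[38;2;4;2;10m[48;2;4;2;10m [38;2;4;2;10m[48;2;4;2;10m [38;2;4;2;10m[48;2;4;2;10m [38;2;4;2;10m[48;2;4;2;10m [38;2;4;2;10m[48;2;4;2;10m [38;2;4;2;10m[48;2;4;2;10m [38;2;4;2;10m[48;2;4;2;10m [38;2;4;2;10m[48;2;4;2;10m [38;2;4;2;10m[48;2;4;2;10m [38;2;4;2;10m[48;2;4;2;10m [0m
[38;2;4;2;10m[48;2;4;2;10m [38;2;4;2;10m[48;2;4;2;10m [38;2;4;2;10m[48;2;4;2;10m [38;2;4;2;10m[48;2;4;2;10m [38;2;4;2;10m[48;2;4;2;10m [38;2;4;2;10m[48;2;4;2;10m [38;2;4;2;10m[48;2;4;2;10m [38;2;4;2;10m[48;2;4;2;10m [38;2;4;2;10m[48;2;5;2;11m🬝[38;2;4;2;10m[48;2;9;3;19m🬝[0m
[38;2;4;2;10m[48;2;4;2;10m [38;2;4;2;10m[48;2;4;2;10m [38;2;4;2;10m[48;2;4;2;10m [38;2;4;2;10m[48;2;4;2;10m [38;2;4;2;10m[48;2;4;2;11m🬝[38;2;4;2;10m[48;2;7;2;16m🬝[38;2;6;2;14m[48;2;164;42;82m🬝[38;2;8;2;16m[48;2;254;248;49m🬎[38;2;10;3;20m[48;2;240;199;56m🬂[38;2;241;201;55m[48;2;60;15;58m🬜[0m
[38;2;4;2;10m[48;2;4;2;10m [38;2;4;2;10m[48;2;5;2;13m🬝[38;2;5;2;12m[48;2;33;8;58m🬝[38;2;6;2;13m[48;2;252;215;35m🬎[38;2;26;6;40m[48;2;254;245;47m🬆[38;2;36;8;63m[48;2;248;202;38m🬟[38;2;254;248;49m[48;2;52;13;38m🬆[38;2;237;170;50m[48;2;8;2;16m🬂[38;2;32;7;56m[48;2;5;2;12m🬀[38;2;5;2;12m[48;2;4;2;10m🬀[0m
[38;2;9;2;19m[48;2;241;193;52m🬆[38;2;107;27;65m[48;2;254;248;48m🬡[38;2;250;219;42m[48;2;11;3;22m🬎[38;2;254;245;47m[48;2;13;3;25m🬂[38;2;76;18;88m[48;2;5;2;13m🬀[38;2;6;2;14m[48;2;4;2;10m🬀[38;2;4;2;11m[48;2;4;2;10m🬀[38;2;4;2;10m[48;2;4;2;10m [38;2;4;2;10m[48;2;4;2;10m [38;2;4;2;10m[48;2;4;2;10m [0m
[38;2;205;62;72m[48;2;9;3;19m🬀[38;2;8;2;17m[48;2;4;2;10m🬀[38;2;4;2;11m[48;2;4;2;10m🬀[38;2;4;2;10m[48;2;4;2;10m [38;2;4;2;10m[48;2;4;2;10m [38;2;4;2;10m[48;2;4;2;10m [38;2;4;2;10m[48;2;4;2;10m [38;2;4;2;10m[48;2;4;2;10m [38;2;4;2;10m[48;2;4;2;10m [38;2;4;2;10m[48;2;4;2;10m [0m
</frame>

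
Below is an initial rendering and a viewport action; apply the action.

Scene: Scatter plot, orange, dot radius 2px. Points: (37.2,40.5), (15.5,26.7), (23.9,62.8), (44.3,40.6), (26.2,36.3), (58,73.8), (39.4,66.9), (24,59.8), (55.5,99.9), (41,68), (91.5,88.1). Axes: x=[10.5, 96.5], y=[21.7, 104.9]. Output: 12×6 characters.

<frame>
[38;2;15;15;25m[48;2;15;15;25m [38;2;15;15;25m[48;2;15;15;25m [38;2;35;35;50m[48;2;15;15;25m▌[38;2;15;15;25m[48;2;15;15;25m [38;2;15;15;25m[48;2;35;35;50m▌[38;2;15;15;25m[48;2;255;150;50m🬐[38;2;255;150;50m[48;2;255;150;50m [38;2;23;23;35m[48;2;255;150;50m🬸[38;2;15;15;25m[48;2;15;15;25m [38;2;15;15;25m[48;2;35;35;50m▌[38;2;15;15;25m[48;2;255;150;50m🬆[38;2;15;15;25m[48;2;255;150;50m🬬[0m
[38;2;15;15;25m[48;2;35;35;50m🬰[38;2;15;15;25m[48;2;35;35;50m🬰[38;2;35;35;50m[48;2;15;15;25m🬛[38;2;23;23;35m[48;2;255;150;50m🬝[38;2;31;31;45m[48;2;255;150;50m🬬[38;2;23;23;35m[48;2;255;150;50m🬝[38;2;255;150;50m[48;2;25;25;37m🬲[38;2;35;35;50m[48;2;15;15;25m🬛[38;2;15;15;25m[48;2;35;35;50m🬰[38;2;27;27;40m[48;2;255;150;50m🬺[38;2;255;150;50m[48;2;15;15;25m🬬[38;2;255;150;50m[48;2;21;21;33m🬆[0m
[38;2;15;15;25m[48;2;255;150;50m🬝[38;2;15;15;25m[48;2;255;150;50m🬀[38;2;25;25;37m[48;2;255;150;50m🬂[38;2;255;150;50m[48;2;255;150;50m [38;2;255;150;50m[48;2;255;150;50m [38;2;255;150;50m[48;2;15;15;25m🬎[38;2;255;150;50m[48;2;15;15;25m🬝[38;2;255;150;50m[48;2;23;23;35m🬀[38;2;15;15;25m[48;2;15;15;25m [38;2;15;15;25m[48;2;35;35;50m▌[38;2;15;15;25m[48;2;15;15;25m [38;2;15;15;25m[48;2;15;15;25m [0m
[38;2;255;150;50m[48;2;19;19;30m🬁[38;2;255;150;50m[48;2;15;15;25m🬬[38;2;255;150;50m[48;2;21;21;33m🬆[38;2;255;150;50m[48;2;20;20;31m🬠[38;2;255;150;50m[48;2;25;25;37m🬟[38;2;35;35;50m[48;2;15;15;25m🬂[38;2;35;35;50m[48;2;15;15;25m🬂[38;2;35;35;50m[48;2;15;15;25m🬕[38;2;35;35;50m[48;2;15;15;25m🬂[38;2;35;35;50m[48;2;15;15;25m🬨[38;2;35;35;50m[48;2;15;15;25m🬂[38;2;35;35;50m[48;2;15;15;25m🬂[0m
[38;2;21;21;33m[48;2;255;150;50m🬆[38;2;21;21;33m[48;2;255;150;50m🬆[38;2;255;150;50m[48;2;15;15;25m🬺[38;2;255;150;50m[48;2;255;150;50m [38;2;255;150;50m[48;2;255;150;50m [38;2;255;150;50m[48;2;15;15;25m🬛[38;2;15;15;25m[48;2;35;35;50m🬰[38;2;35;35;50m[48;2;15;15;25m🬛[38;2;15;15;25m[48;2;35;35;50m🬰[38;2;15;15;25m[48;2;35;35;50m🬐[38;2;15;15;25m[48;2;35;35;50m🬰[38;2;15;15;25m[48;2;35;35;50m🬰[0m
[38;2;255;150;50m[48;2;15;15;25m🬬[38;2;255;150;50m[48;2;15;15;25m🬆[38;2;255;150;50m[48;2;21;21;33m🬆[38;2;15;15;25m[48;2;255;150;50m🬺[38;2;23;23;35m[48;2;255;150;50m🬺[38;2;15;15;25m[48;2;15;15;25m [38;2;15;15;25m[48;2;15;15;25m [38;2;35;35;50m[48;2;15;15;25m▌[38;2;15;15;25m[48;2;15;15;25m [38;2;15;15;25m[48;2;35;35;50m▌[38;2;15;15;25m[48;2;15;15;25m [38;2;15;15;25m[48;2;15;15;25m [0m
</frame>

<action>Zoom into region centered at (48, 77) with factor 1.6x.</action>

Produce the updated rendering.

<frame>
[38;2;15;15;25m[48;2;15;15;25m [38;2;15;15;25m[48;2;15;15;25m [38;2;35;35;50m[48;2;15;15;25m▌[38;2;15;15;25m[48;2;15;15;25m [38;2;15;15;25m[48;2;35;35;50m▌[38;2;15;15;25m[48;2;15;15;25m [38;2;15;15;25m[48;2;255;150;50m🬐[38;2;255;150;50m[48;2;255;150;50m [38;2;15;15;25m[48;2;255;150;50m🬸[38;2;15;15;25m[48;2;35;35;50m▌[38;2;15;15;25m[48;2;15;15;25m [38;2;15;15;25m[48;2;15;15;25m [0m
[38;2;15;15;25m[48;2;35;35;50m🬰[38;2;15;15;25m[48;2;35;35;50m🬰[38;2;35;35;50m[48;2;15;15;25m🬛[38;2;15;15;25m[48;2;35;35;50m🬰[38;2;15;15;25m[48;2;35;35;50m🬐[38;2;15;15;25m[48;2;35;35;50m🬰[38;2;15;15;25m[48;2;35;35;50m🬰[38;2;255;150;50m[48;2;27;27;40m🬀[38;2;15;15;25m[48;2;35;35;50m🬰[38;2;15;15;25m[48;2;35;35;50m🬐[38;2;15;15;25m[48;2;35;35;50m🬰[38;2;15;15;25m[48;2;35;35;50m🬰[0m
[38;2;15;15;25m[48;2;15;15;25m [38;2;15;15;25m[48;2;15;15;25m [38;2;35;35;50m[48;2;15;15;25m▌[38;2;15;15;25m[48;2;15;15;25m [38;2;15;15;25m[48;2;35;35;50m▌[38;2;15;15;25m[48;2;15;15;25m [38;2;15;15;25m[48;2;15;15;25m [38;2;28;28;41m[48;2;255;150;50m🬆[38;2;15;15;25m[48;2;255;150;50m🬬[38;2;15;15;25m[48;2;35;35;50m▌[38;2;15;15;25m[48;2;15;15;25m [38;2;15;15;25m[48;2;15;15;25m [0m
[38;2;23;23;35m[48;2;255;150;50m🬝[38;2;35;35;50m[48;2;15;15;25m🬂[38;2;31;31;45m[48;2;255;150;50m🬝[38;2;35;35;50m[48;2;255;150;50m🬀[38;2;255;150;50m[48;2;35;35;50m🬺[38;2;23;23;35m[48;2;255;150;50m🬬[38;2;255;150;50m[48;2;19;19;30m🬁[38;2;255;150;50m[48;2;35;35;50m🬬[38;2;255;150;50m[48;2;15;15;25m🬆[38;2;35;35;50m[48;2;15;15;25m🬨[38;2;35;35;50m[48;2;15;15;25m🬂[38;2;35;35;50m[48;2;15;15;25m🬂[0m
[38;2;255;150;50m[48;2;255;150;50m [38;2;255;150;50m[48;2;15;15;25m🬺[38;2;35;35;50m[48;2;15;15;25m🬛[38;2;255;150;50m[48;2;21;21;33m🬊[38;2;255;150;50m[48;2;28;28;41m🬆[38;2;15;15;25m[48;2;35;35;50m🬰[38;2;15;15;25m[48;2;35;35;50m🬰[38;2;35;35;50m[48;2;15;15;25m🬛[38;2;15;15;25m[48;2;35;35;50m🬰[38;2;15;15;25m[48;2;35;35;50m🬐[38;2;15;15;25m[48;2;35;35;50m🬰[38;2;15;15;25m[48;2;35;35;50m🬰[0m
[38;2;255;150;50m[48;2;15;15;25m🬊[38;2;255;150;50m[48;2;15;15;25m🬀[38;2;35;35;50m[48;2;15;15;25m▌[38;2;15;15;25m[48;2;15;15;25m [38;2;15;15;25m[48;2;35;35;50m▌[38;2;15;15;25m[48;2;15;15;25m [38;2;15;15;25m[48;2;15;15;25m [38;2;35;35;50m[48;2;15;15;25m▌[38;2;15;15;25m[48;2;15;15;25m [38;2;15;15;25m[48;2;35;35;50m▌[38;2;15;15;25m[48;2;15;15;25m [38;2;15;15;25m[48;2;15;15;25m [0m
</frame>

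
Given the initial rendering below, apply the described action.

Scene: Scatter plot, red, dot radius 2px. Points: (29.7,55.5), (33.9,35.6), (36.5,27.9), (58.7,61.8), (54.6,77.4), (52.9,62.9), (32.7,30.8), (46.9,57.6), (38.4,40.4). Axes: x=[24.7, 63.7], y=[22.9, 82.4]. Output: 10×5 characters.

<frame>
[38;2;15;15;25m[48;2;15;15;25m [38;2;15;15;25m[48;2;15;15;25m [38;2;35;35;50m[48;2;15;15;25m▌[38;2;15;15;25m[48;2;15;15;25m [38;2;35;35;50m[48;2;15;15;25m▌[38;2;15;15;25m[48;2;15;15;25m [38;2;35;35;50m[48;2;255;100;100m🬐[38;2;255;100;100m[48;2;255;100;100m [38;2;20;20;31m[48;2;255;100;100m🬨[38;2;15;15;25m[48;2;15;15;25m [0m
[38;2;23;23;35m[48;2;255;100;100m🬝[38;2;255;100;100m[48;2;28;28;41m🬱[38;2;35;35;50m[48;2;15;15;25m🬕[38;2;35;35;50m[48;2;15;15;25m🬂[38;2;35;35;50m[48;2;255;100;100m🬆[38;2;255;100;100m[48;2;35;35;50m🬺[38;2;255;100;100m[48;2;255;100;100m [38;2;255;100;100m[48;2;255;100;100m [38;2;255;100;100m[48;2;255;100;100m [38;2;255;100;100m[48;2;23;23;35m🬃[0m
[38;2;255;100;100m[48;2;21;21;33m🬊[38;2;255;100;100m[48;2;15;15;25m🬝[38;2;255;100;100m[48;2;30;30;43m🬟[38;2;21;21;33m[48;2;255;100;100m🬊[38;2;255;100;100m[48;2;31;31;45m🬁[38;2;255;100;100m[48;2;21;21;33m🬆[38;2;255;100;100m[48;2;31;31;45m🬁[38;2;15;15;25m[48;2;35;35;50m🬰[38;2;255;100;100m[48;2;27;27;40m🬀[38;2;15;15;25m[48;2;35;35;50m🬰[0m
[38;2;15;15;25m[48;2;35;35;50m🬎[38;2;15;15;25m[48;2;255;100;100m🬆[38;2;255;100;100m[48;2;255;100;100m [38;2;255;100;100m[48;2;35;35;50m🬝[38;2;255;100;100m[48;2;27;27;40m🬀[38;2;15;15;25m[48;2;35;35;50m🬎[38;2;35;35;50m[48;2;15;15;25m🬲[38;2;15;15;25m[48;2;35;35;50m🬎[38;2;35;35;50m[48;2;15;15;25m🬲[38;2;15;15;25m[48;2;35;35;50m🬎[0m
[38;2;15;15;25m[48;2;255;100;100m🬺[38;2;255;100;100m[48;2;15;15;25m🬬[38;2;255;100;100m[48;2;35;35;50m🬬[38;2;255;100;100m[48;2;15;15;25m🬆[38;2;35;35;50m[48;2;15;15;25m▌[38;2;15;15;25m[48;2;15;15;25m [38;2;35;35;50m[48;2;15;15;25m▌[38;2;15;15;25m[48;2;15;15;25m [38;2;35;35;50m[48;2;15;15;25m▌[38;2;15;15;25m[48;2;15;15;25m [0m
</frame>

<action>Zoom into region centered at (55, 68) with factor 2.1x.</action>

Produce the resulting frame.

<frame>
[38;2;15;15;25m[48;2;15;15;25m [38;2;15;15;25m[48;2;15;15;25m [38;2;35;35;50m[48;2;15;15;25m▌[38;2;15;15;25m[48;2;255;100;100m🬝[38;2;35;35;50m[48;2;255;100;100m🬀[38;2;15;15;25m[48;2;255;100;100m🬊[38;2;35;35;50m[48;2;15;15;25m▌[38;2;15;15;25m[48;2;15;15;25m [38;2;35;35;50m[48;2;15;15;25m▌[38;2;15;15;25m[48;2;15;15;25m [0m
[38;2;35;35;50m[48;2;15;15;25m🬂[38;2;35;35;50m[48;2;15;15;25m🬂[38;2;35;35;50m[48;2;15;15;25m🬕[38;2;35;35;50m[48;2;15;15;25m🬂[38;2;255;100;100m[48;2;28;28;41m🬊[38;2;255;100;100m[48;2;19;19;30m🬀[38;2;35;35;50m[48;2;15;15;25m🬕[38;2;35;35;50m[48;2;15;15;25m🬂[38;2;35;35;50m[48;2;15;15;25m🬕[38;2;35;35;50m[48;2;15;15;25m🬂[0m
[38;2;15;15;25m[48;2;35;35;50m🬰[38;2;15;15;25m[48;2;35;35;50m🬰[38;2;35;35;50m[48;2;15;15;25m🬛[38;2;21;21;33m[48;2;255;100;100m🬆[38;2;27;27;40m[48;2;255;100;100m🬬[38;2;15;15;25m[48;2;35;35;50m🬰[38;2;31;31;45m[48;2;255;100;100m🬝[38;2;15;15;25m[48;2;35;35;50m🬰[38;2;35;35;50m[48;2;15;15;25m🬛[38;2;15;15;25m[48;2;35;35;50m🬰[0m
[38;2;15;15;25m[48;2;255;100;100m🬆[38;2;19;19;30m[48;2;255;100;100m🬬[38;2;255;100;100m[48;2;31;31;45m🬁[38;2;255;100;100m[48;2;35;35;50m🬬[38;2;255;100;100m[48;2;28;28;41m🬆[38;2;23;23;35m[48;2;255;100;100m🬴[38;2;255;100;100m[48;2;255;100;100m [38;2;255;100;100m[48;2;25;25;37m🬛[38;2;35;35;50m[48;2;15;15;25m🬲[38;2;15;15;25m[48;2;35;35;50m🬎[0m
[38;2;255;100;100m[48;2;15;15;25m🬬[38;2;255;100;100m[48;2;15;15;25m🬆[38;2;35;35;50m[48;2;15;15;25m▌[38;2;15;15;25m[48;2;15;15;25m [38;2;35;35;50m[48;2;15;15;25m▌[38;2;15;15;25m[48;2;15;15;25m [38;2;255;100;100m[48;2;27;27;40m🬁[38;2;15;15;25m[48;2;15;15;25m [38;2;35;35;50m[48;2;15;15;25m▌[38;2;15;15;25m[48;2;15;15;25m [0m
</frame>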